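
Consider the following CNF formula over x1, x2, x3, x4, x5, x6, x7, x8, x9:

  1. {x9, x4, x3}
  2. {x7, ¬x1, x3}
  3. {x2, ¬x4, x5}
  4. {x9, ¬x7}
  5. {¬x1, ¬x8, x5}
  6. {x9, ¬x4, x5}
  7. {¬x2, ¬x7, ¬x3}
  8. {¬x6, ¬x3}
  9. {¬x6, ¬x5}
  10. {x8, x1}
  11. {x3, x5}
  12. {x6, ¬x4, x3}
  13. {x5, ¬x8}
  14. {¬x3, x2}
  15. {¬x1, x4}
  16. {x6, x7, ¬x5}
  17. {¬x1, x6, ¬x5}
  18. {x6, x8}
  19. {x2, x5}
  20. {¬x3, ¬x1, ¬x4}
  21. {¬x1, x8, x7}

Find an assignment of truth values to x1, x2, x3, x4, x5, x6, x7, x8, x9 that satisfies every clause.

x1=False  x2=True  x3=False  x4=False  x5=True  x6=False  x7=True  x8=True  x9=True

Check each clause:
  1. {x3, x4, x9} — x9 is true.
  2. {¬x1, x3, x7} — ¬x1 is true.
  3. {x5, x2, ¬x4} — x2 is true.
  4. {¬x7, x9} — x9 is true.
  5. {¬x1, ¬x8, x5} — x5 is true.
  6. {¬x4, x5, x9} — x9 is true.
  7. {¬x3, ¬x2, ¬x7} — ¬x3 is true.
  8. {¬x3, ¬x6} — ¬x6 is true.
  9. {¬x5, ¬x6} — ¬x6 is true.
  10. {x8, x1} — x8 is true.
  11. {x3, x5} — x5 is true.
  12. {x3, ¬x4, x6} — ¬x4 is true.
  13. {¬x8, x5} — x5 is true.
  14. {¬x3, x2} — x2 is true.
  15. {¬x1, x4} — ¬x1 is true.
  16. {x7, ¬x5, x6} — x7 is true.
  17. {x6, ¬x1, ¬x5} — ¬x1 is true.
  18. {x8, x6} — x8 is true.
  19. {x5, x2} — x2 is true.
  20. {¬x3, ¬x4, ¬x1} — ¬x4 is true.
  21. {x7, x8, ¬x1} — x8 is true.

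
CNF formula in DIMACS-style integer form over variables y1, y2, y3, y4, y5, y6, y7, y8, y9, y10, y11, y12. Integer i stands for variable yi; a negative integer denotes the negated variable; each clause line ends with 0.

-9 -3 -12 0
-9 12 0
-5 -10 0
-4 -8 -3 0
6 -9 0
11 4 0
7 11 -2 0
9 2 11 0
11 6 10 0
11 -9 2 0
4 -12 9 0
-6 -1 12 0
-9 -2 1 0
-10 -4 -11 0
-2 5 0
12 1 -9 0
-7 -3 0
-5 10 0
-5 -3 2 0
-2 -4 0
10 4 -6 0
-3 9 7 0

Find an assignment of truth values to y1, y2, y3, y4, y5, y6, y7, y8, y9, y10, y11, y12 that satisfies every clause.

y1=T  y2=F  y3=F  y4=F  y5=F  y6=T  y7=F  y8=T  y9=T  y10=T  y11=T  y12=T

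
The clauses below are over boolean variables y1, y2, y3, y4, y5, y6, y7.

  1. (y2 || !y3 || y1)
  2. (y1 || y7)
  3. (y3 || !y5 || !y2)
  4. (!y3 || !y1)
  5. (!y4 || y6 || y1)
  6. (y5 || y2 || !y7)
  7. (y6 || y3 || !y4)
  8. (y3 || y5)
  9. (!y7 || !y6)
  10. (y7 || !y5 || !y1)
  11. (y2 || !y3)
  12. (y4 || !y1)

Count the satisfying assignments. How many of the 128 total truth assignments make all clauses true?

3

The models are:
  y1=0 y2=0 y3=0 y4=0 y5=1 y6=0 y7=1
  y1=0 y2=1 y3=1 y4=0 y5=0 y6=0 y7=1
  y1=0 y2=1 y3=1 y4=0 y5=1 y6=0 y7=1
That's 3 in total.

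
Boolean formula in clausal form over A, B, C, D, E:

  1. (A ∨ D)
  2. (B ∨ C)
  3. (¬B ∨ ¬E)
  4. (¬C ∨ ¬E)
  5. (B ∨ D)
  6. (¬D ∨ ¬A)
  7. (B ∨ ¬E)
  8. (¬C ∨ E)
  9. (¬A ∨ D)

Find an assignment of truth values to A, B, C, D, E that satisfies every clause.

Set A = False and propagate.
  then D is forced to True.
Branch on B: take B = True.
  then E is forced to False.
  then C is forced to False.
Every clause has at least one true literal under this assignment.

A = False  B = True  C = False  D = True  E = False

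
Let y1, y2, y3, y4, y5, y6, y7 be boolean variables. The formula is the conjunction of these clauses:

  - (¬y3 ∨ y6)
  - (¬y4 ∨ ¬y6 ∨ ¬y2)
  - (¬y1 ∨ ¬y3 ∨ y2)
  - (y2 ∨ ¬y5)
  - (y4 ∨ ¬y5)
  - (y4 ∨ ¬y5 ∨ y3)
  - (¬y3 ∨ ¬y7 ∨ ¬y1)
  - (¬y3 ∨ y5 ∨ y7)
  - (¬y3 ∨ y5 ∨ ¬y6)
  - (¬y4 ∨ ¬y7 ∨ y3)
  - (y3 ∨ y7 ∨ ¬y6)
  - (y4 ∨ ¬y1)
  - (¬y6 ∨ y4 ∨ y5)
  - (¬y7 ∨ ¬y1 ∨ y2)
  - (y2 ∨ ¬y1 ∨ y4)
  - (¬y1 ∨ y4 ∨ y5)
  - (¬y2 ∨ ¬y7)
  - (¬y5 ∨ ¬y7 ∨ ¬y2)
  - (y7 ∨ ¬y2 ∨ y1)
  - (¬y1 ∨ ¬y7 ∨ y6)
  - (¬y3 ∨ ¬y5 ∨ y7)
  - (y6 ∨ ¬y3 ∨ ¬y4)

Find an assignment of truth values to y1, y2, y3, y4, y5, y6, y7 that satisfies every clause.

y1=False  y2=False  y3=False  y4=False  y5=False  y6=False  y7=False

Set y1 = False and propagate.
For the remaining variables, y2 = False, y3 = False, y4 = False, y5 = False, y6 = False, y7 = False works.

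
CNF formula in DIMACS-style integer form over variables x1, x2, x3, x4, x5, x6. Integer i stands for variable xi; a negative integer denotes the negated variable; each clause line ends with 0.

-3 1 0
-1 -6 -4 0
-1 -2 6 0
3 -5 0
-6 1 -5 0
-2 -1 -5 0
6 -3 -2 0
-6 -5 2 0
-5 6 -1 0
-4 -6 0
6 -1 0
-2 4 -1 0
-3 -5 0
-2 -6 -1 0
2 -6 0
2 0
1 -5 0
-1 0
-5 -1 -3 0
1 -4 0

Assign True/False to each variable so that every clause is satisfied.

Unit propagation: (x2) forces x2 = True.
Unit propagation: (~x1) forces x1 = False.
The clause (~x3) is unit: x3 must be False.
Unit propagation: (~x5) forces x5 = False.
Unit propagation: (~x4) forces x4 = False.
x6 is now unconstrained; take x6 = True.

x1=F, x2=T, x3=F, x4=F, x5=F, x6=T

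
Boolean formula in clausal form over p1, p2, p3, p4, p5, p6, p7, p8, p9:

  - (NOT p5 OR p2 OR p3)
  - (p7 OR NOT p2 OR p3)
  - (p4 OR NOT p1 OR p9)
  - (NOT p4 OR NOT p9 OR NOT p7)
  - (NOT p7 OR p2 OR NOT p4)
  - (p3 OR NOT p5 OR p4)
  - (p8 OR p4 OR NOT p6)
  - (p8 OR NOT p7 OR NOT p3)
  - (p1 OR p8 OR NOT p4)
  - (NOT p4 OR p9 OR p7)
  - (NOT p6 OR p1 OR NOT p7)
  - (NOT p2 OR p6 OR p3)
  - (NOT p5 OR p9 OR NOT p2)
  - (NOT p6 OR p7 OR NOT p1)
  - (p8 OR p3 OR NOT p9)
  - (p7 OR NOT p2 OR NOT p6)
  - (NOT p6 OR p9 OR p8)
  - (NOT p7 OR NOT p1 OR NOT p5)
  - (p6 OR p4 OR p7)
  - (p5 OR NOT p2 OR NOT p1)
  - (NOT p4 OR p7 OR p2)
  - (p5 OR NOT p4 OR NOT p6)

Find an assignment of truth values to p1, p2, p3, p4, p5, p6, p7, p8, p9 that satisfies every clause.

p1=0  p2=0  p3=1  p4=0  p5=1  p6=0  p7=1  p8=1  p9=1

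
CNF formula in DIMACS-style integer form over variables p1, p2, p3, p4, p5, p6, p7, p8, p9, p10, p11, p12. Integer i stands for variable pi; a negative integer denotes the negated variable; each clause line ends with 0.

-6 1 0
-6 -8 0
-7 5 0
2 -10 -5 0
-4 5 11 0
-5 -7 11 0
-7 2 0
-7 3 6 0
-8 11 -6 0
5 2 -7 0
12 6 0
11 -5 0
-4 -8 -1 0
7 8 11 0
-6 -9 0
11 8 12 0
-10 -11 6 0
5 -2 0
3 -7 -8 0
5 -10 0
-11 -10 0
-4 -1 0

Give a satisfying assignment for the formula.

p1 = True, p2 = False, p3 = True, p4 = False, p5 = True, p6 = True, p7 = False, p8 = False, p9 = False, p10 = False, p11 = True, p12 = True

Check each clause:
  1. (p1 || !p6) — p1 is true.
  2. (!p8 || !p6) — !p8 is true.
  3. (p5 || !p7) — !p7 is true.
  4. (p2 || !p5 || !p10) — !p10 is true.
  5. (p11 || !p4 || p5) — p11 is true.
  6. (p11 || !p5 || !p7) — p11 is true.
  7. (!p7 || p2) — !p7 is true.
  8. (p3 || !p7 || p6) — !p7 is true.
  9. (!p8 || !p6 || p11) — !p8 is true.
  10. (!p7 || p2 || p5) — !p7 is true.
  11. (p6 || p12) — p12 is true.
  12. (!p5 || p11) — p11 is true.
  13. (!p8 || !p4 || !p1) — !p8 is true.
  14. (p7 || p8 || p11) — p11 is true.
  15. (!p9 || !p6) — !p9 is true.
  16. (p12 || p8 || p11) — p11 is true.
  17. (!p10 || p6 || !p11) — p6 is true.
  18. (p5 || !p2) — p5 is true.
  19. (p3 || !p7 || !p8) — !p8 is true.
  20. (!p10 || p5) — p5 is true.
  21. (!p11 || !p10) — !p10 is true.
  22. (!p1 || !p4) — !p4 is true.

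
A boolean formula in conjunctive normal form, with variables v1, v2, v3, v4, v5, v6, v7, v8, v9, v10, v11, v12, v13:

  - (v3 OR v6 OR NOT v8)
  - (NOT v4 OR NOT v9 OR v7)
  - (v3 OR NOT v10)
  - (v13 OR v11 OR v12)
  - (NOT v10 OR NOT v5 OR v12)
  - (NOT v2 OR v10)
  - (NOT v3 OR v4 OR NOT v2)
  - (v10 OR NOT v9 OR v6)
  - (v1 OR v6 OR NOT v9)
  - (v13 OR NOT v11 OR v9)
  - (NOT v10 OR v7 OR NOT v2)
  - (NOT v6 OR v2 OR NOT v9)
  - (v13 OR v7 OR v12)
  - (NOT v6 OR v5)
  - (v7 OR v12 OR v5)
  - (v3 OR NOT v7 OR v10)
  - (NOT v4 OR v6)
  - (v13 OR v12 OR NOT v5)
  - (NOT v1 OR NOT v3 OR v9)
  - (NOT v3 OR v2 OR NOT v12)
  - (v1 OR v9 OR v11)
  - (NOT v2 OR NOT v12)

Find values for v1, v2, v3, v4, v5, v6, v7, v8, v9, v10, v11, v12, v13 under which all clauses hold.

v1=True  v2=False  v3=False  v4=False  v5=True  v6=True  v7=False  v8=False  v9=False  v10=False  v11=False  v12=True  v13=False

v8 occurs only negated in the remaining clauses — set v8 = False.
Branch on v1: take v1 = True.
For the remaining variables, v2 = False, v3 = False, v4 = False, v5 = True, v6 = True, v7 = False, v9 = False, v10 = False, v11 = False, v12 = True, v13 = False works.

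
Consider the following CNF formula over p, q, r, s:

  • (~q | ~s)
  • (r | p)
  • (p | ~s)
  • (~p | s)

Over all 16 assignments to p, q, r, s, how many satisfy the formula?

The models are:
  p=F q=F r=T s=F
  p=F q=T r=T s=F
  p=T q=F r=F s=T
  p=T q=F r=T s=T
That's 4 in total.

4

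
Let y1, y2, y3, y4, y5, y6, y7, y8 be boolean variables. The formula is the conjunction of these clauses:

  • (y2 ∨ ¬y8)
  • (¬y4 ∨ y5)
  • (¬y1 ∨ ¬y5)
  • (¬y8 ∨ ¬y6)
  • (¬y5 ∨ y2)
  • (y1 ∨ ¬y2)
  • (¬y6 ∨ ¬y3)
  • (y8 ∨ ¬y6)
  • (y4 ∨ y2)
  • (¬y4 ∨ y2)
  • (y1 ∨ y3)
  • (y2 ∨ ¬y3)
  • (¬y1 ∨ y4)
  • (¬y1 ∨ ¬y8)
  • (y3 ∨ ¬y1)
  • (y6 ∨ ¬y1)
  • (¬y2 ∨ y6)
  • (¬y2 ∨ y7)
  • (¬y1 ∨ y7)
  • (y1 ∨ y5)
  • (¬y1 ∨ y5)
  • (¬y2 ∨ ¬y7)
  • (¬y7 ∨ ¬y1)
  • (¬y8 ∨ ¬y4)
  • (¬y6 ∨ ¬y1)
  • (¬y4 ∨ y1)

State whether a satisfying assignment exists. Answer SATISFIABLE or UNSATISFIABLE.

UNSATISFIABLE

y1 = True:
  propagation gives y5=False; an empty clause results — contradiction.
y1 = False:
  propagation gives y2=False, y8=False, y5=False; an empty clause results — contradiction.
Every branch closes, so no satisfying assignment exists.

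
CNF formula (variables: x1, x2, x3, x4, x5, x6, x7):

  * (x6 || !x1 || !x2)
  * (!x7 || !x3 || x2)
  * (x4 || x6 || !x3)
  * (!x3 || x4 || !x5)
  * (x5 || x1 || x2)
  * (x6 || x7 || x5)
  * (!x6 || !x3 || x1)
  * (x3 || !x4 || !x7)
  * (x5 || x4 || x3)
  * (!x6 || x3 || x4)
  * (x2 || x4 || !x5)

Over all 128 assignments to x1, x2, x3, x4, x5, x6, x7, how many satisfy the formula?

26

Case analysis on x3 and x4:
  x3=1, x4=1: 11 of the 32 assignments to (x1,x2,x5,x6,x7) work.
  x3=1, x4=0: remaining (x1,x2,x5,x6,x7) ∈ {(1,0,0,1,0); (1,1,0,1,0); (1,1,0,1,1)} — 3.
  x3=0, x4=1: 10 of the 32 assignments to (x1,x2,x5,x6,x7) work.
  x3=0, x4=0: remaining (x1,x2,x5,x6,x7) ∈ {(0,1,1,0,0); (0,1,1,0,1)} — 2.
Total: 11 + 3 + 10 + 2 = 26.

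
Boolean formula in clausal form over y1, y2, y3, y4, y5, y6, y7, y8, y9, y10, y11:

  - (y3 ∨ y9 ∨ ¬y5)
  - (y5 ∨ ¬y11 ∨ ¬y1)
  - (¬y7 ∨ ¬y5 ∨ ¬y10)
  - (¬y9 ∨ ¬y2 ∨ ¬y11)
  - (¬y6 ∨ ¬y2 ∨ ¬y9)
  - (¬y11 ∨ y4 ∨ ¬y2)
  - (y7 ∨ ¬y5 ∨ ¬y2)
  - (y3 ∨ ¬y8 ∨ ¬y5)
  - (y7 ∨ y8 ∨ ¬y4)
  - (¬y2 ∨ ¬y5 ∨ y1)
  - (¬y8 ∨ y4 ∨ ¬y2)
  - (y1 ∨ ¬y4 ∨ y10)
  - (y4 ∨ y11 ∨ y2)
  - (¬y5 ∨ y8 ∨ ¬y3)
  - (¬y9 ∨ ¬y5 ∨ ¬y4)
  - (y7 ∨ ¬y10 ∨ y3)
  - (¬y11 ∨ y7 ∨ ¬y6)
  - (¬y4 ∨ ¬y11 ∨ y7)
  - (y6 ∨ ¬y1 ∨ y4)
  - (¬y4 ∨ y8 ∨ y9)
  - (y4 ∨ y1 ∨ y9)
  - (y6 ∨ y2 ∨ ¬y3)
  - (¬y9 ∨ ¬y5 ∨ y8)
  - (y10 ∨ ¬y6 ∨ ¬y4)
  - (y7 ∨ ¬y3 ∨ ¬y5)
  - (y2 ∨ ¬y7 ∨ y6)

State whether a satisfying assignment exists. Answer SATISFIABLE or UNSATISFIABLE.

Try y1 = False.
The remaining clauses are satisfied by y2 = False, y3 = True, y4 = False, y5 = False, y6 = True, y7 = True, y8 = False, y9 = True, y10 = False, y11 = True.
So y1=False, y2=False, y3=True, y4=False, y5=False, y6=True, y7=True, y8=False, y9=True, y10=False, y11=True is a satisfying assignment.

SATISFIABLE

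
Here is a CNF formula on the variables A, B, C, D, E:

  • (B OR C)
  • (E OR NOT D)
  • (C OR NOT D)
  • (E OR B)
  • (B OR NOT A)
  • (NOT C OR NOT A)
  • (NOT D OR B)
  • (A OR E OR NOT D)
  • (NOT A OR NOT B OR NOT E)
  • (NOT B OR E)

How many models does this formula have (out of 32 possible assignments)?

The models are:
  A=F B=F C=T D=F E=T
  A=F B=T C=F D=F E=T
  A=F B=T C=T D=F E=T
  A=F B=T C=T D=T E=T
That's 4 in total.

4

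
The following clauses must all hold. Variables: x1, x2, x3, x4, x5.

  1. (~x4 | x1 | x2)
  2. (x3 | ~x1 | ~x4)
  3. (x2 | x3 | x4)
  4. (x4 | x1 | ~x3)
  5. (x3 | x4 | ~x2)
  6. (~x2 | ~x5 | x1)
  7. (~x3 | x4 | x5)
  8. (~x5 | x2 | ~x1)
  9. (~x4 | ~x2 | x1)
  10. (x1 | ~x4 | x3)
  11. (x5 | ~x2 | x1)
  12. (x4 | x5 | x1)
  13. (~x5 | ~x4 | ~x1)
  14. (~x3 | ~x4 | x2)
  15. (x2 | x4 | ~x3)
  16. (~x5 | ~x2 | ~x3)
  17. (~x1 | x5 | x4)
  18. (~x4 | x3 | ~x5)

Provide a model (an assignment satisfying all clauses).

x1=1, x2=1, x3=1, x4=1, x5=0

Try x1 = True.
For the remaining variables, x2 = True, x3 = True, x4 = True, x5 = False works.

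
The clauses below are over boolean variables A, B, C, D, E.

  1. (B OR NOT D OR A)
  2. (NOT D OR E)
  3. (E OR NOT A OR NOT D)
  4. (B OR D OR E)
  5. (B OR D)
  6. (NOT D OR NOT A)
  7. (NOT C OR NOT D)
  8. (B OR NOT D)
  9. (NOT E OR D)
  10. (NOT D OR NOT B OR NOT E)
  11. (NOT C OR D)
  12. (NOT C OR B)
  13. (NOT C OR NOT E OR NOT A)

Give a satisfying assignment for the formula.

A=0, B=1, C=0, D=0, E=0

Check each clause:
  1. (A OR B OR NOT D) — B is true.
  2. (E OR NOT D) — NOT D is true.
  3. (NOT D OR E OR NOT A) — NOT D is true.
  4. (B OR D OR E) — B is true.
  5. (B OR D) — B is true.
  6. (NOT A OR NOT D) — NOT D is true.
  7. (NOT D OR NOT C) — NOT D is true.
  8. (NOT D OR B) — B is true.
  9. (NOT E OR D) — NOT E is true.
  10. (NOT B OR NOT D OR NOT E) — NOT E is true.
  11. (D OR NOT C) — NOT C is true.
  12. (NOT C OR B) — B is true.
  13. (NOT C OR NOT E OR NOT A) — NOT E is true.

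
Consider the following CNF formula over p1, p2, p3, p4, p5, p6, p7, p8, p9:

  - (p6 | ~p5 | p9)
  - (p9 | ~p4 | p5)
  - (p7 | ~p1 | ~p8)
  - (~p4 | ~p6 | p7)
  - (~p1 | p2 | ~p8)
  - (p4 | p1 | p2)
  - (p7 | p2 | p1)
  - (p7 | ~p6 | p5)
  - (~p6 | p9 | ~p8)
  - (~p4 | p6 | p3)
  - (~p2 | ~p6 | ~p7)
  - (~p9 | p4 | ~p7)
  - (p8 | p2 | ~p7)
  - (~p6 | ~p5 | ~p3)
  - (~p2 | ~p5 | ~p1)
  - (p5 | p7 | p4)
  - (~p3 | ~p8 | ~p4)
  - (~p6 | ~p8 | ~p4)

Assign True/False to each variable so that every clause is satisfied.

p1 = F, p2 = T, p3 = T, p4 = T, p5 = T, p6 = F, p7 = F, p8 = F, p9 = T

Branch on p1: take p1 = False.
For the remaining variables, p2 = True, p3 = True, p4 = True, p5 = True, p6 = False, p7 = False, p8 = False, p9 = True works.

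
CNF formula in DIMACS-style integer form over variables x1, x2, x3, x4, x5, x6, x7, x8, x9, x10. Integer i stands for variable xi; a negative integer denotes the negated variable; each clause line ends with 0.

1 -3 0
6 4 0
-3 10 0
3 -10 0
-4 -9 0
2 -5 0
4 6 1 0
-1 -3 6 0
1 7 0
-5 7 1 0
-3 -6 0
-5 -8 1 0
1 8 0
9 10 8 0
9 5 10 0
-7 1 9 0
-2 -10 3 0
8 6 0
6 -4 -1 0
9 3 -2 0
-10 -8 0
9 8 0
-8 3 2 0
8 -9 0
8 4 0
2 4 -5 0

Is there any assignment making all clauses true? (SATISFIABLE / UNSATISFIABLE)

Branch on x1: take x1 = False.
  then x3 is forced to False.
  then x10 is forced to False.
  then x7 is forced to True.
  then x8 is forced to True.
  then x5 is forced to False.
  then x9 is forced to True.
  then x4 is forced to False.
  then x6 is forced to True.
  then x2 is forced to True.
Every clause has at least one true literal under this assignment.
So x1=F, x2=T, x3=F, x4=F, x5=F, x6=T, x7=T, x8=T, x9=T, x10=F is a satisfying assignment.

SATISFIABLE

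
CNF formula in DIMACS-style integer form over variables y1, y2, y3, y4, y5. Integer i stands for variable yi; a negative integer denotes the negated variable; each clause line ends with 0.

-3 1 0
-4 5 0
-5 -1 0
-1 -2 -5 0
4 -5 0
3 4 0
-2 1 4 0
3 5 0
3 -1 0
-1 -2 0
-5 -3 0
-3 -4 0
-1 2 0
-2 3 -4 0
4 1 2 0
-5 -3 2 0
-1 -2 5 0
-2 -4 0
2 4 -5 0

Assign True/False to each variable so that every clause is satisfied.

Set y1 = False and propagate.
  then y3 is forced to False.
  then y4 is forced to True.
  then y5 is forced to True.
  then y2 is forced to False.
Every clause has at least one true literal under this assignment.

y1=False, y2=False, y3=False, y4=True, y5=True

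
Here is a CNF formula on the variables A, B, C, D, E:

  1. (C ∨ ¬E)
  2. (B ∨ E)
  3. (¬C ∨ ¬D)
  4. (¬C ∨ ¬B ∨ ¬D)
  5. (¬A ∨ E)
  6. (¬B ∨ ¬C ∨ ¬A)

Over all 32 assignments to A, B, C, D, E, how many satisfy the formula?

6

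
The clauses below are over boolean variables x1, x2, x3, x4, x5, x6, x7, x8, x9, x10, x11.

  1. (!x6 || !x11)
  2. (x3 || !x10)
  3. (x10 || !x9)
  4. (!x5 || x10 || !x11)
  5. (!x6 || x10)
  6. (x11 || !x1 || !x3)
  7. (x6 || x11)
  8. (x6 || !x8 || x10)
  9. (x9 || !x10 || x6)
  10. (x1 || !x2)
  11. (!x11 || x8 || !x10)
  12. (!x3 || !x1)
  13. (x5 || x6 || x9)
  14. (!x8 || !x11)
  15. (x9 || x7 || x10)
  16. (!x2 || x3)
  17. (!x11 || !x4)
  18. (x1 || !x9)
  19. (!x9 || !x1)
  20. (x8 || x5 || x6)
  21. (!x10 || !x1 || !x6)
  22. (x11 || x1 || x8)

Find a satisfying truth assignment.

x1=F, x2=F, x3=T, x4=T, x5=F, x6=T, x7=T, x8=T, x9=F, x10=T, x11=F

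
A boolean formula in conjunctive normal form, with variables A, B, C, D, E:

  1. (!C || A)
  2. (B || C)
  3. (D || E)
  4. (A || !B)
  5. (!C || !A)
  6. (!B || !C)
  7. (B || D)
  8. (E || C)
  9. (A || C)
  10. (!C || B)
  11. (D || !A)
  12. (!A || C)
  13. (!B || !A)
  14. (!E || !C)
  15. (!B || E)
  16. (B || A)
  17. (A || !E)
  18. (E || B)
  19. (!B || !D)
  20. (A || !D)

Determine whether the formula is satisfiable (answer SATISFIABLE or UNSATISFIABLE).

UNSATISFIABLE

A = True:
  propagation gives C=False; an empty clause results — contradiction.
A = False:
  propagation gives C=False; an empty clause results — contradiction.
Every branch closes, so no satisfying assignment exists.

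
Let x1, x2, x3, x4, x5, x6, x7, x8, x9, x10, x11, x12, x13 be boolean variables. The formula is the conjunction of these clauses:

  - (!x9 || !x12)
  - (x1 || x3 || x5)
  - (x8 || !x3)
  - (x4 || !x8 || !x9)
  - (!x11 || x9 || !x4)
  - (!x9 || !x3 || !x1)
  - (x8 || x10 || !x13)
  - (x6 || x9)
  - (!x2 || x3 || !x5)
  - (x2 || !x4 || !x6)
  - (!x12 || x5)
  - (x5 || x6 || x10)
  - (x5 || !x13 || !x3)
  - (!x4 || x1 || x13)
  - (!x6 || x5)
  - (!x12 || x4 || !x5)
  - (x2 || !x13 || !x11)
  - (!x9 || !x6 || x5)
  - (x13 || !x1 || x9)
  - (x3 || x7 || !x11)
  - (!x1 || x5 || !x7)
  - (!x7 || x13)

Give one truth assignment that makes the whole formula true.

x1=1, x2=0, x3=0, x4=1, x5=0, x6=0, x7=0, x8=0, x9=1, x10=1, x11=0, x12=0, x13=0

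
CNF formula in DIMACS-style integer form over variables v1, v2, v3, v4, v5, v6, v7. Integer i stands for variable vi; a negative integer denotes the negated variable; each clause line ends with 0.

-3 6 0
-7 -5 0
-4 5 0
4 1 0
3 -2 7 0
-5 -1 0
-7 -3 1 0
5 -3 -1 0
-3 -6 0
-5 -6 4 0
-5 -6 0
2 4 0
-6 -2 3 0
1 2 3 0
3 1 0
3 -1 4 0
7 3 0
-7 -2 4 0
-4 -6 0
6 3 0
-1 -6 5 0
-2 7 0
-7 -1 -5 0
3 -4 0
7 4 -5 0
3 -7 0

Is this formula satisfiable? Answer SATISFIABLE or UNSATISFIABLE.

UNSATISFIABLE

v3 = True:
  propagation gives v6=True; an empty clause results — contradiction.
v3 = False:
  propagation gives v1=True, v5=False, v4=False; an empty clause results — contradiction.
Every branch closes, so no satisfying assignment exists.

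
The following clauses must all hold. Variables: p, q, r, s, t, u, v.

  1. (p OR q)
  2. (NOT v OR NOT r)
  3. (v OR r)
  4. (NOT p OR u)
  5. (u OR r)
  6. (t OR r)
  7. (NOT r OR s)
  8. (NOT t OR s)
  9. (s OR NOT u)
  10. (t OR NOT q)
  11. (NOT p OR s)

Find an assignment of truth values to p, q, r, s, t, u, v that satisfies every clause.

p=T  q=T  r=F  s=T  t=T  u=T  v=T

Pure literal: s appears only positively; assign s = True.
Branch on p: take p = True.
  then u is forced to True.
Set q = True and propagate.
  then t is forced to True.
The remaining clauses are satisfied by r = False, v = True.
Every clause has at least one true literal under this assignment.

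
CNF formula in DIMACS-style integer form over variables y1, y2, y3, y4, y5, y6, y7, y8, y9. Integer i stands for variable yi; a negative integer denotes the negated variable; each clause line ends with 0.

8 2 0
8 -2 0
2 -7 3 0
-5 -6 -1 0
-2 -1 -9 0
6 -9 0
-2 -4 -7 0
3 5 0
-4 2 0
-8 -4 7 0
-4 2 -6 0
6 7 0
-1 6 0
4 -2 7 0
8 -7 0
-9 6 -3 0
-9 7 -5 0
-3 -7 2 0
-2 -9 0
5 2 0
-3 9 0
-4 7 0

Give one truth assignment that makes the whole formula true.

y1=False, y2=False, y3=False, y4=False, y5=True, y6=True, y7=False, y8=True, y9=False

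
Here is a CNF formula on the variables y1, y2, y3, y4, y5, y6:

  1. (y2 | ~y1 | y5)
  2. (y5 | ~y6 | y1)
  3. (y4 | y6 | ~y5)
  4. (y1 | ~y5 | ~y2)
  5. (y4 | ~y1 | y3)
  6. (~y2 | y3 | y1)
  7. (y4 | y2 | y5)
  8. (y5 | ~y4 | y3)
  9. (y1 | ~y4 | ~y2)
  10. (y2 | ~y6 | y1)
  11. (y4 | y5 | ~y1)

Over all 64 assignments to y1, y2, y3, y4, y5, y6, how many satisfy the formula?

Case analysis on y1 and y5:
  y1=T, y5=T: y2 free; 5 ways for (y3,y4,y6) × 2^1 = 10.
  y1=T, y5=F: remaining (y2,y3,y4,y6) ∈ {(T,T,T,F); (T,T,T,T)} — 2.
  y1=F, y5=T: remaining (y2,y3,y4,y6) ∈ {(F,F,T,F); (F,T,T,F)} — 2.
  y1=F, y5=F: remaining (y2,y3,y4,y6) ∈ {(F,T,T,F); (T,T,F,F)} — 2.
Total: 10 + 2 + 2 + 2 = 16.

16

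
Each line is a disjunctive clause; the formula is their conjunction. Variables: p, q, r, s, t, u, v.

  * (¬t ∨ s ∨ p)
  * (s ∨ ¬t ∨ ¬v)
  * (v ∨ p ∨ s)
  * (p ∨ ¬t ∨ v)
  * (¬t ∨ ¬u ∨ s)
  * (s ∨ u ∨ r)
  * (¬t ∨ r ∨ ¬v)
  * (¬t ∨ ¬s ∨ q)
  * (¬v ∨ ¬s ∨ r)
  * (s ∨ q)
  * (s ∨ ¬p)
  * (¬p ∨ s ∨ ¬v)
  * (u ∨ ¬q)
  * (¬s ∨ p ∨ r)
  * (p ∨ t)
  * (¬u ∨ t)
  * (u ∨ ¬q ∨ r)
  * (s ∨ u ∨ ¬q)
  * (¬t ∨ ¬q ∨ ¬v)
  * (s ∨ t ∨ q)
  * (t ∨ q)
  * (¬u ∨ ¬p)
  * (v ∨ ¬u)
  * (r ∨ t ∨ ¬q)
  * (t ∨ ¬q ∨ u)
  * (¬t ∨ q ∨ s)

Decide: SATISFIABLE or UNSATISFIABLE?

s = True:
  t = True:
    propagation gives q=True, u=True, v=False; an empty clause results — contradiction.
  t = False:
    propagation gives p=True, u=False, q=False; an empty clause results — contradiction.
s = False:
  propagation gives q=True, p=False, t=False; an empty clause results — contradiction.
Every branch closes, so no satisfying assignment exists.

UNSATISFIABLE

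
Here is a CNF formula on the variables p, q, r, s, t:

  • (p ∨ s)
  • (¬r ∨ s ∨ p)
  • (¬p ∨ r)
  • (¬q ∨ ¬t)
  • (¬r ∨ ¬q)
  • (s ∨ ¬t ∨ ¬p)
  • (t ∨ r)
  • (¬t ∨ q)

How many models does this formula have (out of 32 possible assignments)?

3

Satisfying assignments:
  p=0 q=0 r=1 s=1 t=0
  p=1 q=0 r=1 s=0 t=0
  p=1 q=0 r=1 s=1 t=0
That's 3 in total.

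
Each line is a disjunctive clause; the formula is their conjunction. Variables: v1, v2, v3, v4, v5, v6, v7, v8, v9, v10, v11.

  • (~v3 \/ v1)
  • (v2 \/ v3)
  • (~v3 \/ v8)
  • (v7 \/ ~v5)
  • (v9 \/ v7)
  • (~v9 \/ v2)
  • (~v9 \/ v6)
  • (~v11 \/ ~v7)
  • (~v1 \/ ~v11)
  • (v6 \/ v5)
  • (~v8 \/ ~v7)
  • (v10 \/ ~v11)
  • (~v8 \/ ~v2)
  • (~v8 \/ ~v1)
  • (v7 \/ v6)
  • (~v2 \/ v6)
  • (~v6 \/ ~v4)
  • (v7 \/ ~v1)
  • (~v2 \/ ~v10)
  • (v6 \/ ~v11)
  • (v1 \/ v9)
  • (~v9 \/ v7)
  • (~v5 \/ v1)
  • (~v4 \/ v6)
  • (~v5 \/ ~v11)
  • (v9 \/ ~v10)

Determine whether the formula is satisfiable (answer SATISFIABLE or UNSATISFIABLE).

SATISFIABLE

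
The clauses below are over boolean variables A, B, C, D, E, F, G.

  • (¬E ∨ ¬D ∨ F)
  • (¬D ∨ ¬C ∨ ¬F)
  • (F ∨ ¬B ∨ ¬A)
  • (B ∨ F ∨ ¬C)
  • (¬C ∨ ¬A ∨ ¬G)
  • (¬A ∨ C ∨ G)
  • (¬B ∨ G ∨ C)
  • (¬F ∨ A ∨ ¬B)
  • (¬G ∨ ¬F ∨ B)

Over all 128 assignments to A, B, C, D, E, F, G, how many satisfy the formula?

32

Case analysis on F and B:
  F=T, B=T: E free; 3 ways for (A,C,D,G) × 2^1 = 6.
  F=T, B=F: E free; 4 ways for (A,C,D,G) × 2^1 = 8.
  F=F, B=T: 9 of the 32 assignments to (A,C,D,E,G) work.
  F=F, B=F: 9 of the 32 assignments to (A,C,D,E,G) work.
Total: 6 + 8 + 9 + 9 = 32.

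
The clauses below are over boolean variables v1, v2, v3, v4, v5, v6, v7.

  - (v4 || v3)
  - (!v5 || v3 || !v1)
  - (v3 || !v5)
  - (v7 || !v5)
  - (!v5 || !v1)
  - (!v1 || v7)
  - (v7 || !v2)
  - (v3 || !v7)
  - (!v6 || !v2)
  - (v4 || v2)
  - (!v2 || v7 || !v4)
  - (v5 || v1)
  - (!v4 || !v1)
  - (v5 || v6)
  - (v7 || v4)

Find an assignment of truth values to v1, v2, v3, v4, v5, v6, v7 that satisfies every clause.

Pure literal: v3 appears only positively; assign v3 = True.
Try v1 = False.
  then v5 is forced to True.
  then v7 is forced to True.
Try v2 = True.
  then v6 is forced to False.
v4 is now unconstrained; take v4 = True.

v1 = 0, v2 = 1, v3 = 1, v4 = 1, v5 = 1, v6 = 0, v7 = 1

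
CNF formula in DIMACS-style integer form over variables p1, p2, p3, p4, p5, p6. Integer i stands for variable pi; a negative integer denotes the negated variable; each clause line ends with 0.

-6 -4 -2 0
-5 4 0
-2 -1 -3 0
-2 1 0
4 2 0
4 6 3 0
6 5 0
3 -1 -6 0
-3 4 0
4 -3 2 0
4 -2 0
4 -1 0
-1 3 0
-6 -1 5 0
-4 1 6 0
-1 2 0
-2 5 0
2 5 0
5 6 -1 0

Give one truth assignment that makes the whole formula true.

Set p1 = False and propagate.
  then p2 is forced to False.
  then p4 is forced to True.
  then p6 is forced to True.
  then p5 is forced to True.
p3 is now unconstrained; take p3 = False.

p1=False, p2=False, p3=False, p4=True, p5=True, p6=True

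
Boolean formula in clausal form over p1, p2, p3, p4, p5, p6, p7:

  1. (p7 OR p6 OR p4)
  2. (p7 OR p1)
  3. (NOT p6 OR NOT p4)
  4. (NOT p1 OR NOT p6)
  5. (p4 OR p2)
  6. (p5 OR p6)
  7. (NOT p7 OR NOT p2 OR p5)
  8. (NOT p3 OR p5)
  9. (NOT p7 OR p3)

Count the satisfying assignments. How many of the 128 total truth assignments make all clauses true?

Case analysis on p6 and p7:
  p6=T, p7=T: remaining (p1,p2,p3,p4,p5) ∈ {(F,T,T,F,T)} — 1.
  p6=T, p7=F: a clause becomes empty — 0.
  p6=F, p7=T: p1 free; 3 ways for (p2,p3,p4,p5) × 2^1 = 6.
  p6=F, p7=F: remaining (p1,p2,p3,p4,p5) ∈ {(T,F,F,T,T); (T,F,T,T,T); (T,T,F,T,T); (T,T,T,T,T)} — 4.
Total: 1 + 0 + 6 + 4 = 11.

11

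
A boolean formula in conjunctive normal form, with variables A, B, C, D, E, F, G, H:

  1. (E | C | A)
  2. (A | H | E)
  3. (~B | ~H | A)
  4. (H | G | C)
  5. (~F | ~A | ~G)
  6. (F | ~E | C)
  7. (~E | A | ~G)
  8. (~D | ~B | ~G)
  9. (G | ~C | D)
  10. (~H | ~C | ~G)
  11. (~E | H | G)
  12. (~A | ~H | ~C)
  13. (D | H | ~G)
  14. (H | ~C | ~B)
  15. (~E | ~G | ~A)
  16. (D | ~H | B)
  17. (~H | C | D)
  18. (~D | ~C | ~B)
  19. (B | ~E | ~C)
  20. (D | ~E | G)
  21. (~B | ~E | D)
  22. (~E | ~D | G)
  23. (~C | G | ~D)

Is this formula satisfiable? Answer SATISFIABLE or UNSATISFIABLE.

SATISFIABLE

Try A = True.
Branch on B: take B = False.
Branch on C: take C = False.
The remaining clauses are satisfied by D = True, E = False, F = False, G = False, H = True.
So A = True  B = False  C = False  D = True  E = False  F = False  G = False  H = True is a satisfying assignment.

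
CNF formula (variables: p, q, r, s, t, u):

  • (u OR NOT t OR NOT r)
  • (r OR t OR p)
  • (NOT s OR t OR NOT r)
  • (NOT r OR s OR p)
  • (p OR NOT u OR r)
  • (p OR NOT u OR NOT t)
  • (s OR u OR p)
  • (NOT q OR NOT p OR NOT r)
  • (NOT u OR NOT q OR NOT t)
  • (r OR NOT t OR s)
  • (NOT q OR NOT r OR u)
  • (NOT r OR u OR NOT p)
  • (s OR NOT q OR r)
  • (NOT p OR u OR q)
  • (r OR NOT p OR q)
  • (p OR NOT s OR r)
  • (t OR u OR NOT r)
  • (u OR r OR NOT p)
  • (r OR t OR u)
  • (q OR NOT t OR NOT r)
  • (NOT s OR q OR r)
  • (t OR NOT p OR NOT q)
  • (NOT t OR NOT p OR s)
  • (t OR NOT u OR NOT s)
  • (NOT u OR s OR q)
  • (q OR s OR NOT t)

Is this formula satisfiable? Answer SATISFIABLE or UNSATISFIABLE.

UNSATISFIABLE

r = True:
  t = True:
    propagation gives u=True, p=True, q=False; an empty clause results — contradiction.
  t = False:
    propagation gives s=False, p=True, q=False, u=True; an empty clause results — contradiction.
r = False:
  p = True:
    propagation gives q=True, s=True, u=True, t=False; an empty clause results — contradiction.
  p = False:
    propagation gives t=True, u=False, s=True; an empty clause results — contradiction.
Every branch closes, so no satisfying assignment exists.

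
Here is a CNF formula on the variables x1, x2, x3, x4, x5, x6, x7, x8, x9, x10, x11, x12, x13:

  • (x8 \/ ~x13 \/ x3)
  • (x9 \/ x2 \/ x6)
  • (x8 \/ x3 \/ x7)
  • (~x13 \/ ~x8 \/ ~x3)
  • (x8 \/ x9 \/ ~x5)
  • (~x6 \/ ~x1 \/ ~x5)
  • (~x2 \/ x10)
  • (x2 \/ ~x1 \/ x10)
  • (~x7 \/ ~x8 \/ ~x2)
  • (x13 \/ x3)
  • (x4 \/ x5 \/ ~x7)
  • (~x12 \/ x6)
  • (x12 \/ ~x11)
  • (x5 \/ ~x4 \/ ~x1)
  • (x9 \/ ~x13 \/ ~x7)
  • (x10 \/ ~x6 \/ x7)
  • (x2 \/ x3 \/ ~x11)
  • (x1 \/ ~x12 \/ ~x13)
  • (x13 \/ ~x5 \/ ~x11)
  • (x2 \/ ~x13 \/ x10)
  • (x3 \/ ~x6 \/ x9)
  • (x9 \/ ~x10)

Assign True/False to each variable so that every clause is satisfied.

Pure literal: x9 appears only positively; assign x9 = True.
Pure literal: x11 appears only negated; assign x11 = False.
Try x1 = True.
For the remaining variables, x2 = False, x3 = True, x4 = True, x5 = True, x6 = False, x7 = False, x8 = False, x10 = True, x12 = False, x13 = True works.
Every clause has at least one true literal under this assignment.

x1=True, x2=False, x3=True, x4=True, x5=True, x6=False, x7=False, x8=False, x9=True, x10=True, x11=False, x12=False, x13=True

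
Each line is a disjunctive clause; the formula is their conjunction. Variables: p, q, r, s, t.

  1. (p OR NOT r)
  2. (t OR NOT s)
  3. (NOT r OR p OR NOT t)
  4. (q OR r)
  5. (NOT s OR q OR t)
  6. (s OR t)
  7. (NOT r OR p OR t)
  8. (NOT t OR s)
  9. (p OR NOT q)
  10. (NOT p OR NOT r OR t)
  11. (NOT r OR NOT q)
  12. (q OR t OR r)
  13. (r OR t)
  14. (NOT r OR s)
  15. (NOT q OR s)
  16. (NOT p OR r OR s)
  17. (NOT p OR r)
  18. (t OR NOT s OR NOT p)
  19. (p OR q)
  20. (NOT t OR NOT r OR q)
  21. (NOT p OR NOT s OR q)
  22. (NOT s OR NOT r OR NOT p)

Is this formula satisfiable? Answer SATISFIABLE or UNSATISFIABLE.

UNSATISFIABLE

r = True:
  propagation gives p=True, t=True, s=True; an empty clause results — contradiction.
r = False:
  propagation gives q=True, p=True; an empty clause results — contradiction.
Every branch closes, so no satisfying assignment exists.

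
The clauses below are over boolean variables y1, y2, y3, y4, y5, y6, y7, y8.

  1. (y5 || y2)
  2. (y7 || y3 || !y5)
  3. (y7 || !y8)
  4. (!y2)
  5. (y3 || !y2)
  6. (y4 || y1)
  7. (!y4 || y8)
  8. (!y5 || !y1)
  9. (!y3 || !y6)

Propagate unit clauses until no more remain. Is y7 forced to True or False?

True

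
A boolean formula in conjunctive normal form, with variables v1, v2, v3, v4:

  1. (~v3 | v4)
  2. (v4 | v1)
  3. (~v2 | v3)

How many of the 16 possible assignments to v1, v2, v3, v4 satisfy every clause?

7

The models are:
  v1=F v2=F v3=F v4=T
  v1=F v2=F v3=T v4=T
  v1=F v2=T v3=T v4=T
  v1=T v2=F v3=F v4=F
  v1=T v2=F v3=F v4=T
  v1=T v2=F v3=T v4=T
  v1=T v2=T v3=T v4=T
That's 7 in total.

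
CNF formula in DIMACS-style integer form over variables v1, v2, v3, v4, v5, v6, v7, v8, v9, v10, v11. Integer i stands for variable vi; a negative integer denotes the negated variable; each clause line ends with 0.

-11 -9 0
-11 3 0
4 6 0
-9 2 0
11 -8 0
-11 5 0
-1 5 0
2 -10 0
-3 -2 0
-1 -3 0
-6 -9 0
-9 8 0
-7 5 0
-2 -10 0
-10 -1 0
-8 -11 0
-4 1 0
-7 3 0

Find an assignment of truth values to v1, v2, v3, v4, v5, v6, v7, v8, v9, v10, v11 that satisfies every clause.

v1 = False, v2 = False, v3 = True, v4 = False, v5 = True, v6 = True, v7 = False, v8 = False, v9 = False, v10 = False, v11 = True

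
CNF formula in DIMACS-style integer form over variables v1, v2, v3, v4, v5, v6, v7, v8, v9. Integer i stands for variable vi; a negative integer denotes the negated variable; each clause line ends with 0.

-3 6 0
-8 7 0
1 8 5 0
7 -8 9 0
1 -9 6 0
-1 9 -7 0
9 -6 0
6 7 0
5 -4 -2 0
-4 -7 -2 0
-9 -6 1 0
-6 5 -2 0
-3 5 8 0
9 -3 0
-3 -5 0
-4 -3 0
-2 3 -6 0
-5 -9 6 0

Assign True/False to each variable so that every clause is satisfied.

Pure literal: v2 appears only negated; assign v2 = False.
Pure literal: v4 appears only negated; assign v4 = False.
Try v1 = True.
Try v3 = False.
Branch on v5: take v5 = False.
For the remaining variables, v6 = True, v7 = True, v8 = False, v9 = True works.
Every clause has at least one true literal under this assignment.
Check each clause:
  1. (¬v3 ∨ v6) — ¬v3 is true.
  2. (v7 ∨ ¬v8) — ¬v8 is true.
  3. (v1 ∨ v5 ∨ v8) — v1 is true.
  4. (v7 ∨ v9 ∨ ¬v8) — ¬v8 is true.
  5. (v1 ∨ ¬v9 ∨ v6) — v1 is true.
  6. (¬v1 ∨ ¬v7 ∨ v9) — v9 is true.
  7. (v9 ∨ ¬v6) — v9 is true.
  8. (v6 ∨ v7) — v6 is true.
  9. (¬v2 ∨ ¬v4 ∨ v5) — ¬v4 is true.
  10. (¬v4 ∨ ¬v7 ∨ ¬v2) — ¬v4 is true.
  11. (¬v6 ∨ v1 ∨ ¬v9) — v1 is true.
  12. (¬v6 ∨ v5 ∨ ¬v2) — ¬v2 is true.
  13. (¬v3 ∨ v8 ∨ v5) — ¬v3 is true.
  14. (v9 ∨ ¬v3) — v9 is true.
  15. (¬v3 ∨ ¬v5) — ¬v5 is true.
  16. (¬v3 ∨ ¬v4) — ¬v4 is true.
  17. (¬v2 ∨ ¬v6 ∨ v3) — ¬v2 is true.
  18. (¬v9 ∨ ¬v5 ∨ v6) — ¬v5 is true.

v1=T  v2=F  v3=F  v4=F  v5=F  v6=T  v7=T  v8=F  v9=T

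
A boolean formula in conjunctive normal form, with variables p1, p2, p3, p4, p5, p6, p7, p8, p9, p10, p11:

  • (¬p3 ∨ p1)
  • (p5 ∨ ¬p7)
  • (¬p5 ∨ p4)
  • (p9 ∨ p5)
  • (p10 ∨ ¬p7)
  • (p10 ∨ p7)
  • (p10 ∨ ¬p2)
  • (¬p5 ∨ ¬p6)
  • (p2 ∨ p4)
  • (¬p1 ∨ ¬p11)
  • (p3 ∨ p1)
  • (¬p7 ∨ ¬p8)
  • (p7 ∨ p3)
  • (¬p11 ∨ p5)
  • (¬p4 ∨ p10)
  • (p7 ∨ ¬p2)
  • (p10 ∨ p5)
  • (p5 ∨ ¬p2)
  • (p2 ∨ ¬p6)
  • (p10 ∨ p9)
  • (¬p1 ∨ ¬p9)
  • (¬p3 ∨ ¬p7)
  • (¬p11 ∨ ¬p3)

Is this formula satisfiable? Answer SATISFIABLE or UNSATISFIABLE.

SATISFIABLE

p6 occurs only negated in the remaining clauses — set p6 = False.
Pure literal: p8 appears only negated; assign p8 = False.
Branch on p1: take p1 = True.
  then p11 is forced to False.
  then p9 is forced to False.
  then p5 is forced to True.
  then p4 is forced to True.
  then p10 is forced to True.
Branch on p2: take p2 = False.
Try p3 = True.
  then p7 is forced to False.
So p1 = T  p2 = F  p3 = T  p4 = T  p5 = T  p6 = F  p7 = F  p8 = F  p9 = F  p10 = T  p11 = F is a satisfying assignment.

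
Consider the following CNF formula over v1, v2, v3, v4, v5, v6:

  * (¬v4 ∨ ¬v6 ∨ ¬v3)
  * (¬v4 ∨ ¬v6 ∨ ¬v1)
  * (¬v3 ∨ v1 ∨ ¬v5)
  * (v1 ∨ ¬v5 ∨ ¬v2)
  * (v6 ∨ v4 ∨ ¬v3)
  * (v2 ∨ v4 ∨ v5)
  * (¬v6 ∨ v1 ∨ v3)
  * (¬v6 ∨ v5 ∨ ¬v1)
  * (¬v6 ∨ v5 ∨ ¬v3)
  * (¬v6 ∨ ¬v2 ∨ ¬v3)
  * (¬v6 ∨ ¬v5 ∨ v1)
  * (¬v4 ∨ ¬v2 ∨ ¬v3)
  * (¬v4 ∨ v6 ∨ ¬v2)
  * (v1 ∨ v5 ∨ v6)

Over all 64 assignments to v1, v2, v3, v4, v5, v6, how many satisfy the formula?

Case analysis on v6 and v1:
  v6=T, v1=T: remaining (v2,v3,v4,v5) ∈ {(F,F,F,T); (F,T,F,T); (T,F,F,T)} — 3.
  v6=T, v1=F: a clause becomes empty — 0.
  v6=F, v1=T: 7 of the 16 assignments to (v2,v3,v4,v5) work.
  v6=F, v1=F: remaining (v2,v3,v4,v5) ∈ {(F,F,F,T); (F,F,T,T)} — 2.
Total: 3 + 0 + 7 + 2 = 12.

12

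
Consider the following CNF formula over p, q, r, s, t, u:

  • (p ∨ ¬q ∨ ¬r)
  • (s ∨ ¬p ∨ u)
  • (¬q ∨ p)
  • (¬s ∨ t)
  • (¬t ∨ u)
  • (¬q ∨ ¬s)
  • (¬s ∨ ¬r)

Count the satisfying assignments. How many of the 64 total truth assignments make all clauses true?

16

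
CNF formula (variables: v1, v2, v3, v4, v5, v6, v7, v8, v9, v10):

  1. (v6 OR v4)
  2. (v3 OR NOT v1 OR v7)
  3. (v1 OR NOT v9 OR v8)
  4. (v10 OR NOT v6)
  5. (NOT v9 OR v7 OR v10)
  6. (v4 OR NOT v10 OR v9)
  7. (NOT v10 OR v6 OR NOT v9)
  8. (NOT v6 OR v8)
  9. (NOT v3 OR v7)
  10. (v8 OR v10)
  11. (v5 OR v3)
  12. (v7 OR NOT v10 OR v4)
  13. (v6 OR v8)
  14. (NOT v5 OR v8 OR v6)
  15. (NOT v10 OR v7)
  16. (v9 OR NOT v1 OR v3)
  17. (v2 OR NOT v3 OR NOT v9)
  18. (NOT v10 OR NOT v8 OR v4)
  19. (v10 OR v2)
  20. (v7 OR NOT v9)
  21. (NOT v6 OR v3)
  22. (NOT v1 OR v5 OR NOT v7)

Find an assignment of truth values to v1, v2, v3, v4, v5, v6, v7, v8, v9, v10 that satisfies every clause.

v1=T, v2=T, v3=T, v4=T, v5=T, v6=F, v7=T, v8=T, v9=F, v10=T

Check each clause:
  1. (v6 OR v4) — v4 is true.
  2. (v3 OR v7 OR NOT v1) — v3 is true.
  3. (NOT v9 OR v1 OR v8) — v8 is true.
  4. (v10 OR NOT v6) — NOT v6 is true.
  5. (NOT v9 OR v7 OR v10) — v10 is true.
  6. (NOT v10 OR v4 OR v9) — v4 is true.
  7. (NOT v9 OR NOT v10 OR v6) — NOT v9 is true.
  8. (NOT v6 OR v8) — v8 is true.
  9. (NOT v3 OR v7) — v7 is true.
  10. (v10 OR v8) — v8 is true.
  11. (v3 OR v5) — v3 is true.
  12. (v4 OR NOT v10 OR v7) — v4 is true.
  13. (v6 OR v8) — v8 is true.
  14. (NOT v5 OR v8 OR v6) — v8 is true.
  15. (v7 OR NOT v10) — v7 is true.
  16. (v3 OR NOT v1 OR v9) — v3 is true.
  17. (NOT v3 OR v2 OR NOT v9) — v2 is true.
  18. (v4 OR NOT v10 OR NOT v8) — v4 is true.
  19. (v10 OR v2) — v10 is true.
  20. (v7 OR NOT v9) — NOT v9 is true.
  21. (NOT v6 OR v3) — NOT v6 is true.
  22. (v5 OR NOT v1 OR NOT v7) — v5 is true.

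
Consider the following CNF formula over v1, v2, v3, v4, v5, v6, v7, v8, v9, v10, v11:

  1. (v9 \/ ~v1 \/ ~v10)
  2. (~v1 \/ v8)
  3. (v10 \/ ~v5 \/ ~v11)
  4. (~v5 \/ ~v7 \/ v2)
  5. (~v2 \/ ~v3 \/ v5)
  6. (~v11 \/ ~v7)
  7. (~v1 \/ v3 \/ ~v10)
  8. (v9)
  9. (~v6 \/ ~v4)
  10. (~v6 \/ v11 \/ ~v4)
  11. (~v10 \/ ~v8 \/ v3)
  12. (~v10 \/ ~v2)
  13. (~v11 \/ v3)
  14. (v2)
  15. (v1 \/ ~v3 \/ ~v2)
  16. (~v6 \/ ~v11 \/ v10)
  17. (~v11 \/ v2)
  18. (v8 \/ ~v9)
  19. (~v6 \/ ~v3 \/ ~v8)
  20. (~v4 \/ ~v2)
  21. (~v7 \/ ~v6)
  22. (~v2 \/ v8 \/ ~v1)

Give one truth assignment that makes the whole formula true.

Unit propagation: (v9) forces v9 = True.
Unit propagation: (v2) forces v2 = True.
Unit propagation: (~v10) forces v10 = False.
Unit propagation: (v8) forces v8 = True.
(~v4) is a unit clause, so v4 = False.
v6 occurs only negated in the remaining clauses — set v6 = False.
Pure literal: v7 appears only negated; assign v7 = False.
Branch on v1: take v1 = False.
  then v3 is forced to False.
  then v11 is forced to False.
v5 is now unconstrained; take v5 = True.

v1=F, v2=T, v3=F, v4=F, v5=T, v6=F, v7=F, v8=T, v9=T, v10=F, v11=F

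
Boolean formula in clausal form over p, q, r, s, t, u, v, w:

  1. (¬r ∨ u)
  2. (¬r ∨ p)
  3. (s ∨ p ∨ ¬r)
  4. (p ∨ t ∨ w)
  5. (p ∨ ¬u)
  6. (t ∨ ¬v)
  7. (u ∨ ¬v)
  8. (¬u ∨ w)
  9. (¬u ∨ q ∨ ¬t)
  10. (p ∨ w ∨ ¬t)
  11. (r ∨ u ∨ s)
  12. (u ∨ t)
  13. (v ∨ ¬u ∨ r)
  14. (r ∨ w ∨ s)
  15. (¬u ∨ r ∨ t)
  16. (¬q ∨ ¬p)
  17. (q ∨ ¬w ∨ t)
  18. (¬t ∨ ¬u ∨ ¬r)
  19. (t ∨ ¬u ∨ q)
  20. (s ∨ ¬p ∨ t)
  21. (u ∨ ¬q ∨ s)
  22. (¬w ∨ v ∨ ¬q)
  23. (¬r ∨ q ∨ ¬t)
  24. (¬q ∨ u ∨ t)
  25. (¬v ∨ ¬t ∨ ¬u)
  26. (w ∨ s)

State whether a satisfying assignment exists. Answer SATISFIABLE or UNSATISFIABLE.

SATISFIABLE

Pure literal: s appears only positively; assign s = True.
Try p = False.
  then r is forced to False.
  then u is forced to False.
  then v is forced to False.
  then t is forced to True.
  then w is forced to True.
  then q is forced to False.
So p=False  q=False  r=False  s=True  t=True  u=False  v=False  w=True is a satisfying assignment.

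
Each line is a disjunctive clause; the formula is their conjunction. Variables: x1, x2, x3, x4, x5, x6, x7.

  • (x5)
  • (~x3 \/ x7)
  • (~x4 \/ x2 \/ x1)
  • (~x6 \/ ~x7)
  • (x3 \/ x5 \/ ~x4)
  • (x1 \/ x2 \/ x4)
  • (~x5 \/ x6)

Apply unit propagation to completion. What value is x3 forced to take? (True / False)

False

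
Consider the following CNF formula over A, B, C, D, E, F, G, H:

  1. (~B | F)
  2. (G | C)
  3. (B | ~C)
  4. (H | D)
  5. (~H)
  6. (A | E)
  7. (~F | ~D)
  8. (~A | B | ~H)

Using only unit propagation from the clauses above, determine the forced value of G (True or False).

True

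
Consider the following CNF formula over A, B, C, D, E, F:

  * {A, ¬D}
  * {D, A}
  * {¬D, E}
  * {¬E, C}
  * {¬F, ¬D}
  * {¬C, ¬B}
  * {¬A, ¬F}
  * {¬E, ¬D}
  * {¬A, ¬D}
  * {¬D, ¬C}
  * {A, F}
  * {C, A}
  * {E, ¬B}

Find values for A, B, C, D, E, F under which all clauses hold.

A=True  B=False  C=True  D=False  E=False  F=False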